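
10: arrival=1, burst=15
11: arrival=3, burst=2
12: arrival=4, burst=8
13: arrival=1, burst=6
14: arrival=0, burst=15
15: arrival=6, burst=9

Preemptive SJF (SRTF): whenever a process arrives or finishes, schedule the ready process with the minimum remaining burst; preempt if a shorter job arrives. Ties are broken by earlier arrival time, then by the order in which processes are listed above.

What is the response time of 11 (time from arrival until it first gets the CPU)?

Timeline: | 14 0-1 | 13 1-3 | 11 3-5 | 13 5-9 | 12 9-17 | 15 17-26 | 14 26-40 | 10 40-55 |
Completion: 10=55  11=5  12=17  13=9  14=40  15=26
Turnaround (C−A): 10=54  11=2  12=13  13=8  14=40  15=20
Response(11) = first start − arrival = 3 − 3 = 0

0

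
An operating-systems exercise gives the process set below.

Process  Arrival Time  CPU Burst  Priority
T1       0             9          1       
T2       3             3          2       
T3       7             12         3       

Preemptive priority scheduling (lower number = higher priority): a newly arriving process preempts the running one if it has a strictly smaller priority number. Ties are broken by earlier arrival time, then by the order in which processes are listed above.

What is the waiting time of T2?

Schedule: | T1 0-9 | T2 9-12 | T3 12-24 |
Completion: T1=9  T2=12  T3=24
Turnaround (C−A): T1=9  T2=9  T3=17
Waiting(T2) = turnaround − burst = 9 − 3 = 6

6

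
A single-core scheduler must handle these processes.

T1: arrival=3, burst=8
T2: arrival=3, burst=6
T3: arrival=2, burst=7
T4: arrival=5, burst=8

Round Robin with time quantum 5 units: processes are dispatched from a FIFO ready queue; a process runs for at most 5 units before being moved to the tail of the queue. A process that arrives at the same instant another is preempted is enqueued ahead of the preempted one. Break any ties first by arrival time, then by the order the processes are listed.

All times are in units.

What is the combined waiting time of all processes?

Timeline: | idle 0-2 | T3 2-7 | T1 7-12 | T2 12-17 | T4 17-22 | T3 22-24 | T1 24-27 | T2 27-28 | T4 28-31 |
Completion: T1=27  T2=28  T3=24  T4=31
Waiting = turnaround − burst: T1=16, T2=19, T3=15, T4=18
Total waiting = 16 + 19 + 15 + 18 = 68

68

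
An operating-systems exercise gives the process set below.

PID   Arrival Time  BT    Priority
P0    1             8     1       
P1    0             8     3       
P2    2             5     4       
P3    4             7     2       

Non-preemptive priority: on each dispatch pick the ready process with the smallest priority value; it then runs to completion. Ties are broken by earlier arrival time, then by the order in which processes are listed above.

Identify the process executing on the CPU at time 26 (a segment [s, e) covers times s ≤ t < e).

Gantt: | P1 0-8 | P0 8-16 | P3 16-23 | P2 23-28 |
Completion: P0=16  P1=8  P2=28  P3=23
Turnaround (C−A): P0=15  P1=8  P2=26  P3=19

P2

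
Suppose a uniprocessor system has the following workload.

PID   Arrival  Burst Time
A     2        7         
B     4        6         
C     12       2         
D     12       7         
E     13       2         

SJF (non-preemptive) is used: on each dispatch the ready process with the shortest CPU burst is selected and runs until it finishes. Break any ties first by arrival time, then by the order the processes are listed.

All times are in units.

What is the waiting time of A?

0

Gantt: | idle 0-2 | A 2-9 | B 9-15 | C 15-17 | E 17-19 | D 19-26 |
Completion: A=9  B=15  C=17  D=26  E=19
Waiting(A) = turnaround − burst = 7 − 7 = 0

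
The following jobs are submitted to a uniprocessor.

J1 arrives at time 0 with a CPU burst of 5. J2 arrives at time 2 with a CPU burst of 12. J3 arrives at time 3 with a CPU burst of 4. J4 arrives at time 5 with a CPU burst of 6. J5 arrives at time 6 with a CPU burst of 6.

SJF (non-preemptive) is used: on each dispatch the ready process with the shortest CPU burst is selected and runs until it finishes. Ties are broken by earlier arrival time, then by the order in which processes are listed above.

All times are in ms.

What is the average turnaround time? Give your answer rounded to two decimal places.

Timeline: | J1 0-5 | J3 5-9 | J4 9-15 | J5 15-21 | J2 21-33 |
Completion: J1=5  J2=33  J3=9  J4=15  J5=21
Turnaround times: J1=5, J2=31, J3=6, J4=10, J5=15
Average turnaround = (5+31+6+10+15) / 5 = 67/5 = 13.40

13.40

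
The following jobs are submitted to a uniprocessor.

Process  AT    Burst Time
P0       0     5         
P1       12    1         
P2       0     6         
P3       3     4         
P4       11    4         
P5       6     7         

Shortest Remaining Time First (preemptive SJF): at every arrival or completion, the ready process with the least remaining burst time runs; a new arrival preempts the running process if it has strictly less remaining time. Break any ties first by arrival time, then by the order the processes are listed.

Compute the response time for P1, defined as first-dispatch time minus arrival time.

Timeline: | P0 0-5 | P3 5-9 | P2 9-12 | P1 12-13 | P2 13-16 | P4 16-20 | P5 20-27 |
Completion: P0=5  P1=13  P2=16  P3=9  P4=20  P5=27
Turnaround (C−A): P0=5  P1=1  P2=16  P3=6  P4=9  P5=21
Response(P1) = first start − arrival = 12 − 12 = 0

0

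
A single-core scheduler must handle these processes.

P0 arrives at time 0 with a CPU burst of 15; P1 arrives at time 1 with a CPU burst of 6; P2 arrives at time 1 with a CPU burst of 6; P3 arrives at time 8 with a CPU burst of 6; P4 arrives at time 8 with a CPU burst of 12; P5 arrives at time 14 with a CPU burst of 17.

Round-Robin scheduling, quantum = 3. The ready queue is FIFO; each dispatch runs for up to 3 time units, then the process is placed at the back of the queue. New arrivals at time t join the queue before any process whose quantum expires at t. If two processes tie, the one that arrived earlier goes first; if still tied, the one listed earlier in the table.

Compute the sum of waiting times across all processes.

142

Timeline: | P0 0-3 | P1 3-6 | P2 6-9 | P0 9-12 | P1 12-15 | P3 15-18 | P4 18-21 | P2 21-24 | P0 24-27 | P5 27-30 | P3 30-33 | P4 33-36 | P0 36-39 | P5 39-42 | P4 42-45 | P0 45-48 | P5 48-51 | P4 51-54 | P5 54-62 |
Completion: P0=48  P1=15  P2=24  P3=33  P4=54  P5=62
Turnaround (C−A): P0=48  P1=14  P2=23  P3=25  P4=46  P5=48
Waiting = turnaround − burst: P0=33, P1=8, P2=17, P3=19, P4=34, P5=31
Total waiting = 33 + 8 + 17 + 19 + 34 + 31 = 142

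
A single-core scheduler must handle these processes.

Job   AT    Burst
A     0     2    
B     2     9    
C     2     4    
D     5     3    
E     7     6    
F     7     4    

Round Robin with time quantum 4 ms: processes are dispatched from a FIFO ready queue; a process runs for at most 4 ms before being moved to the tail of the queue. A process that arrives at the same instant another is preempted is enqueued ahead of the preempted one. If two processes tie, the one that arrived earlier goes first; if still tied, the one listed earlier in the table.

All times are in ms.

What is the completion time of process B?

26

Schedule: | A 0-2 | B 2-6 | C 6-10 | D 10-13 | B 13-17 | E 17-21 | F 21-25 | B 25-26 | E 26-28 |
Completion: A=2  B=26  C=10  D=13  E=28  F=25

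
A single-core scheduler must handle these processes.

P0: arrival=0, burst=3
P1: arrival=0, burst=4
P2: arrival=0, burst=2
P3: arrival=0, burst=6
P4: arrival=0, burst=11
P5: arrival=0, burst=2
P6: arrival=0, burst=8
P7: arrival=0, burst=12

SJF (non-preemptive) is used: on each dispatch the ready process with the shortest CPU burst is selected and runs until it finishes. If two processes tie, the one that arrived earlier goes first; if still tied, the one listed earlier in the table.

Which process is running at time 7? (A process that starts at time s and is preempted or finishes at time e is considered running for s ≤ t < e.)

P1

Timeline: | P2 0-2 | P5 2-4 | P0 4-7 | P1 7-11 | P3 11-17 | P6 17-25 | P4 25-36 | P7 36-48 |
Completion: P0=7  P1=11  P2=2  P3=17  P4=36  P5=4  P6=25  P7=48
Turnaround (C−A): P0=7  P1=11  P2=2  P3=17  P4=36  P5=4  P6=25  P7=48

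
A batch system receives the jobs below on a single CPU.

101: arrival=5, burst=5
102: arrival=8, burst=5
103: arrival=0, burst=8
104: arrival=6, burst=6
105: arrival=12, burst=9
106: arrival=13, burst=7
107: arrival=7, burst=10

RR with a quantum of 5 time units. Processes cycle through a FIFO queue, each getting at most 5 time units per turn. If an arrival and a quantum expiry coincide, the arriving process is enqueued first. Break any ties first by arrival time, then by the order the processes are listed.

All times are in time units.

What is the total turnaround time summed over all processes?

181

Timeline: | 103 0-5 | 101 5-10 | 103 10-13 | 104 13-18 | 107 18-23 | 102 23-28 | 105 28-33 | 106 33-38 | 104 38-39 | 107 39-44 | 105 44-48 | 106 48-50 |
Completion: 101=10  102=28  103=13  104=39  105=48  106=50  107=44
Turnaround (C−A): 101=5  102=20  103=13  104=33  105=36  106=37  107=37
Turnaround = completion − arrival: 101=5, 102=20, 103=13, 104=33, 105=36, 106=37, 107=37
Total turnaround = 5 + 20 + 13 + 33 + 36 + 37 + 37 = 181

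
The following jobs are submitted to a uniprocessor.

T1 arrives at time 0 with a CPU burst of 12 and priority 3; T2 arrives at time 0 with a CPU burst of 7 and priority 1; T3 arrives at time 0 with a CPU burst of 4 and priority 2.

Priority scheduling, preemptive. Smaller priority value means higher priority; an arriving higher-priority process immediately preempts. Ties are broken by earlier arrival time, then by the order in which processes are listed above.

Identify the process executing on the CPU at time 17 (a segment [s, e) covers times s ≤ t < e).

T1

Schedule: | T2 0-7 | T3 7-11 | T1 11-23 |
Completion: T1=23  T2=7  T3=11
Turnaround (C−A): T1=23  T2=7  T3=11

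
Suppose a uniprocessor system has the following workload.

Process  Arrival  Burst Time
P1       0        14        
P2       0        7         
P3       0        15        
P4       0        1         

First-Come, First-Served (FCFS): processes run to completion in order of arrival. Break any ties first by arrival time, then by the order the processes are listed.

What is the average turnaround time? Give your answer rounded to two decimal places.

27.00

Gantt: | P1 0-14 | P2 14-21 | P3 21-36 | P4 36-37 |
Completion: P1=14  P2=21  P3=36  P4=37
Turnaround (C−A): P1=14  P2=21  P3=36  P4=37
Turnaround times: P1=14, P2=21, P3=36, P4=37
Average turnaround = (14+21+36+37) / 4 = 108/4 = 27.00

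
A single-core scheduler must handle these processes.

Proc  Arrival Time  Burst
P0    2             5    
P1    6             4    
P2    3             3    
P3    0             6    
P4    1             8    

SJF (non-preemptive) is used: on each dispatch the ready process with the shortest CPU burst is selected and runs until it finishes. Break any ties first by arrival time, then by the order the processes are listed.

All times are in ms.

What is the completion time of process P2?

9

Gantt: | P3 0-6 | P2 6-9 | P1 9-13 | P0 13-18 | P4 18-26 |
Completion: P0=18  P1=13  P2=9  P3=6  P4=26
Turnaround (C−A): P0=16  P1=7  P2=6  P3=6  P4=25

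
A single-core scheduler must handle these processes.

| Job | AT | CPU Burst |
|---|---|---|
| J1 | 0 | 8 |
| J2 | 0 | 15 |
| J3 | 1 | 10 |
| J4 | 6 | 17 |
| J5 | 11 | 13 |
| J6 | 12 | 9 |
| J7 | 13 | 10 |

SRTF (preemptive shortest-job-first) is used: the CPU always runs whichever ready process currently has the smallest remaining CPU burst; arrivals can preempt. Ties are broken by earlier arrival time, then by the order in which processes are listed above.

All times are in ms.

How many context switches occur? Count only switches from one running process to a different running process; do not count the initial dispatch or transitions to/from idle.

6

Gantt: | J1 0-8 | J3 8-18 | J6 18-27 | J7 27-37 | J5 37-50 | J2 50-65 | J4 65-82 |
Completion: J1=8  J2=65  J3=18  J4=82  J5=50  J6=27  J7=37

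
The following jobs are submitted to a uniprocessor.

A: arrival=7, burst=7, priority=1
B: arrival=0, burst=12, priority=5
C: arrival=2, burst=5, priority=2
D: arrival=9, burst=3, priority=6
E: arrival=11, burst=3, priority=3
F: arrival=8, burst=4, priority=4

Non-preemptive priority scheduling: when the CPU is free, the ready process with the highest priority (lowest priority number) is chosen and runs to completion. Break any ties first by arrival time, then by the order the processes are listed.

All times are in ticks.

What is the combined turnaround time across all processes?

Timeline: | B 0-12 | A 12-19 | C 19-24 | E 24-27 | F 27-31 | D 31-34 |
Completion: A=19  B=12  C=24  D=34  E=27  F=31
Turnaround = completion − arrival: A=12, B=12, C=22, D=25, E=16, F=23
Total turnaround = 12 + 12 + 22 + 25 + 16 + 23 = 110

110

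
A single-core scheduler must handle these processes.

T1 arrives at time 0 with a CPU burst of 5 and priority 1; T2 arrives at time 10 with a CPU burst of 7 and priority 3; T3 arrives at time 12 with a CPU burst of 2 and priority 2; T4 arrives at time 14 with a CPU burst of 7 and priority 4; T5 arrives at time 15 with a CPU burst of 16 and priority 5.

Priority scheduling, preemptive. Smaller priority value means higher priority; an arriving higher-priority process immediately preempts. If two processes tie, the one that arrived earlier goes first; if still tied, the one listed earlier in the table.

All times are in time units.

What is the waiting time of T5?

Timeline: | T1 0-5 | idle 5-10 | T2 10-12 | T3 12-14 | T2 14-19 | T4 19-26 | T5 26-42 |
Completion: T1=5  T2=19  T3=14  T4=26  T5=42
Turnaround (C−A): T1=5  T2=9  T3=2  T4=12  T5=27
Waiting(T5) = turnaround − burst = 27 − 16 = 11

11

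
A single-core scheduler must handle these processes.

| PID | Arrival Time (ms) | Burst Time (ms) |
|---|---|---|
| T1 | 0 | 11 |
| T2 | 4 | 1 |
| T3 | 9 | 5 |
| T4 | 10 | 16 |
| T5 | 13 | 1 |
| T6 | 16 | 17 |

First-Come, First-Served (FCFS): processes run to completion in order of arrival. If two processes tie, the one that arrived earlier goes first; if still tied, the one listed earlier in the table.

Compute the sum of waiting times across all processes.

55

Timeline: | T1 0-11 | T2 11-12 | T3 12-17 | T4 17-33 | T5 33-34 | T6 34-51 |
Completion: T1=11  T2=12  T3=17  T4=33  T5=34  T6=51
Turnaround (C−A): T1=11  T2=8  T3=8  T4=23  T5=21  T6=35
Waiting = turnaround − burst: T1=0, T2=7, T3=3, T4=7, T5=20, T6=18
Total waiting = 0 + 7 + 3 + 7 + 20 + 18 = 55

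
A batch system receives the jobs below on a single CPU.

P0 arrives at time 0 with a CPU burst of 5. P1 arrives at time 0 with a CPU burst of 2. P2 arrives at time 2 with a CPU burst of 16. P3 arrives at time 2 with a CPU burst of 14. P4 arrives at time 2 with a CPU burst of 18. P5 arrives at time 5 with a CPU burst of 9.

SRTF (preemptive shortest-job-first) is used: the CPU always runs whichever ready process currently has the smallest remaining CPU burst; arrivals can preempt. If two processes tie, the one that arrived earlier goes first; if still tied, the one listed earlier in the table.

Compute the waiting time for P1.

0

Timeline: | P1 0-2 | P0 2-7 | P5 7-16 | P3 16-30 | P2 30-46 | P4 46-64 |
Completion: P0=7  P1=2  P2=46  P3=30  P4=64  P5=16
Waiting(P1) = turnaround − burst = 2 − 2 = 0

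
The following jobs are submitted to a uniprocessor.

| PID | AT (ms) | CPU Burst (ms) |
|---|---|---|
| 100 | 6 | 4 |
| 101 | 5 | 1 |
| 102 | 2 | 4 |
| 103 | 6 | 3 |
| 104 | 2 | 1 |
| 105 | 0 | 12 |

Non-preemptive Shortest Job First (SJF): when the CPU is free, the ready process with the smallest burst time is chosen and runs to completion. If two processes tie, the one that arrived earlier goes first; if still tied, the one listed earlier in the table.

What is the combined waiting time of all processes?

56

Timeline: | 105 0-12 | 104 12-13 | 101 13-14 | 103 14-17 | 102 17-21 | 100 21-25 |
Completion: 100=25  101=14  102=21  103=17  104=13  105=12
Turnaround (C−A): 100=19  101=9  102=19  103=11  104=11  105=12
Waiting = turnaround − burst: 100=15, 101=8, 102=15, 103=8, 104=10, 105=0
Total waiting = 15 + 8 + 15 + 8 + 10 + 0 = 56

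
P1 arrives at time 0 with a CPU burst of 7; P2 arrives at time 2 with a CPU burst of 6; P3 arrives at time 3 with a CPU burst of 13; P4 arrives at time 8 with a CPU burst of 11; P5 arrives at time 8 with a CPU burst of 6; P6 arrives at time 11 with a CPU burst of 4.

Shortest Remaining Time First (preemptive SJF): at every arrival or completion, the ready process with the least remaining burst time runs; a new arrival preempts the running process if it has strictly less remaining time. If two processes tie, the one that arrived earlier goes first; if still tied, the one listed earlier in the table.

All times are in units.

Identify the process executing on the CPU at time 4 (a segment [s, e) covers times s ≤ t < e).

P1

Gantt: | P1 0-7 | P2 7-13 | P6 13-17 | P5 17-23 | P4 23-34 | P3 34-47 |
Completion: P1=7  P2=13  P3=47  P4=34  P5=23  P6=17
Turnaround (C−A): P1=7  P2=11  P3=44  P4=26  P5=15  P6=6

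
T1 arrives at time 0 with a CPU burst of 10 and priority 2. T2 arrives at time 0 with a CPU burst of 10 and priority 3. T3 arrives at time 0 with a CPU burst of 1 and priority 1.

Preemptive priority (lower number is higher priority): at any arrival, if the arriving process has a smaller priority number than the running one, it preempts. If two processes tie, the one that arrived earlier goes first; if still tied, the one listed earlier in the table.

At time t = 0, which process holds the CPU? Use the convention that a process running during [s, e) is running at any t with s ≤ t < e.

T3

Gantt: | T3 0-1 | T1 1-11 | T2 11-21 |
Completion: T1=11  T2=21  T3=1
Turnaround (C−A): T1=11  T2=21  T3=1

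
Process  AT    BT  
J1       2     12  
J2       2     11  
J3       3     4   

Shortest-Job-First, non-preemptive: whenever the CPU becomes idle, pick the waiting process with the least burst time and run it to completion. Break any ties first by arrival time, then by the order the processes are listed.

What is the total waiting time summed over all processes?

25

Gantt: | idle 0-2 | J2 2-13 | J3 13-17 | J1 17-29 |
Completion: J1=29  J2=13  J3=17
Turnaround (C−A): J1=27  J2=11  J3=14
Waiting = turnaround − burst: J1=15, J2=0, J3=10
Total waiting = 15 + 0 + 10 = 25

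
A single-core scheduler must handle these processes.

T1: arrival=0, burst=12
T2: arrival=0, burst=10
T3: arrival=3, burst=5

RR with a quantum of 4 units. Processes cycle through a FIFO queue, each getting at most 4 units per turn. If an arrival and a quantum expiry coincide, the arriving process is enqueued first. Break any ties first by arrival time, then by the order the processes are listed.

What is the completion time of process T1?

25

Schedule: | T1 0-4 | T2 4-8 | T3 8-12 | T1 12-16 | T2 16-20 | T3 20-21 | T1 21-25 | T2 25-27 |
Completion: T1=25  T2=27  T3=21
Turnaround (C−A): T1=25  T2=27  T3=18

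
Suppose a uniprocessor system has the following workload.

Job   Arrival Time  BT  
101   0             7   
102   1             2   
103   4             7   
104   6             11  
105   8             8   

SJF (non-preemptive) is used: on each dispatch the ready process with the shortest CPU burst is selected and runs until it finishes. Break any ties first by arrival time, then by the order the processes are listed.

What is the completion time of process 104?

35

Timeline: | 101 0-7 | 102 7-9 | 103 9-16 | 105 16-24 | 104 24-35 |
Completion: 101=7  102=9  103=16  104=35  105=24
Turnaround (C−A): 101=7  102=8  103=12  104=29  105=16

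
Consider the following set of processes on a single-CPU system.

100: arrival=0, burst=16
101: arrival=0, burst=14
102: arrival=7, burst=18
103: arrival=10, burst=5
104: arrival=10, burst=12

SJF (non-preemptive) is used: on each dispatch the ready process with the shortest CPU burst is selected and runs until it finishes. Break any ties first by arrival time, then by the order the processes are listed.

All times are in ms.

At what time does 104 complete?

Timeline: | 101 0-14 | 103 14-19 | 104 19-31 | 100 31-47 | 102 47-65 |
Completion: 100=47  101=14  102=65  103=19  104=31
Turnaround (C−A): 100=47  101=14  102=58  103=9  104=21

31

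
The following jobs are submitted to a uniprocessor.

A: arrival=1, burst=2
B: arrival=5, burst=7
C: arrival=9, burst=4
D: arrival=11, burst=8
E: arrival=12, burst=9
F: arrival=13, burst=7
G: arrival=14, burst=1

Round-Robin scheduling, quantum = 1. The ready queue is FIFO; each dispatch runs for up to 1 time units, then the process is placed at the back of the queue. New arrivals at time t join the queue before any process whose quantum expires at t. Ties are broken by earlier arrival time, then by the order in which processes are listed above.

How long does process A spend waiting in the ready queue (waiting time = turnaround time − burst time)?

0

Schedule: | idle 0-1 | A 1-3 | idle 3-5 | B 5-9 | C 9-10 | B 10-11 | C 11-12 | D 12-13 | B 13-14 | E 14-15 | C 15-16 | F 16-17 | D 17-18 | G 18-19 | B 19-20 | E 20-21 | C 21-22 | F 22-23 | D 23-24 | E 24-25 | F 25-26 | D 26-27 | E 27-28 | F 28-29 | D 29-30 | E 30-31 | F 31-32 | D 32-33 | E 33-34 | F 34-35 | D 35-36 | E 36-37 | F 37-38 | D 38-39 | E 39-41 |
Completion: A=3  B=20  C=22  D=39  E=41  F=38  G=19
Turnaround (C−A): A=2  B=15  C=13  D=28  E=29  F=25  G=5
Waiting(A) = turnaround − burst = 2 − 2 = 0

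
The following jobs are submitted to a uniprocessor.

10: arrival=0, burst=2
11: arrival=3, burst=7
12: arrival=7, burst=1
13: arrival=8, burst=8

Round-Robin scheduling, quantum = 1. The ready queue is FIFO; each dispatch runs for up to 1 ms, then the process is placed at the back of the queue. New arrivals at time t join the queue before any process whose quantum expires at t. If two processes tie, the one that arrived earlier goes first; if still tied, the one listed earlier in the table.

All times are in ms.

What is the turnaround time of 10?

2

Schedule: | 10 0-2 | idle 2-3 | 11 3-7 | 12 7-8 | 11 8-9 | 13 9-10 | 11 10-11 | 13 11-12 | 11 12-13 | 13 13-19 |
Completion: 10=2  11=13  12=8  13=19
Turnaround (C−A): 10=2  11=10  12=1  13=11
Turnaround(10) = completion − arrival = 2 − 0 = 2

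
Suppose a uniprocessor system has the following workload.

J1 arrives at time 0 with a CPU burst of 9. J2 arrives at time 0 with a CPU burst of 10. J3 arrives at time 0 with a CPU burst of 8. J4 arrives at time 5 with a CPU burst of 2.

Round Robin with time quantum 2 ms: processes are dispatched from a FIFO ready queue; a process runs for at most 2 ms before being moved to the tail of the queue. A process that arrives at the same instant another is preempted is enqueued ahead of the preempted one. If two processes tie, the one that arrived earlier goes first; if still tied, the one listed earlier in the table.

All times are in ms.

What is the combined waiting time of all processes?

Timeline: | J1 0-2 | J2 2-4 | J3 4-6 | J1 6-8 | J2 8-10 | J4 10-12 | J3 12-14 | J1 14-16 | J2 16-18 | J3 18-20 | J1 20-22 | J2 22-24 | J3 24-26 | J1 26-27 | J2 27-29 |
Completion: J1=27  J2=29  J3=26  J4=12
Turnaround (C−A): J1=27  J2=29  J3=26  J4=7
Waiting = turnaround − burst: J1=18, J2=19, J3=18, J4=5
Total waiting = 18 + 19 + 18 + 5 = 60

60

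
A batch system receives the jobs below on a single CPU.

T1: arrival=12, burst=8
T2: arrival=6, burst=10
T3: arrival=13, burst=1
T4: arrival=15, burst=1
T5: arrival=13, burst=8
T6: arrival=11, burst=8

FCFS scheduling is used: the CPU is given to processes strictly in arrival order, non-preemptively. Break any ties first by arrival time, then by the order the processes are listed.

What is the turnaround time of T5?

Schedule: | idle 0-6 | T2 6-16 | T6 16-24 | T1 24-32 | T3 32-33 | T5 33-41 | T4 41-42 |
Completion: T1=32  T2=16  T3=33  T4=42  T5=41  T6=24
Turnaround (C−A): T1=20  T2=10  T3=20  T4=27  T5=28  T6=13
Turnaround(T5) = completion − arrival = 41 − 13 = 28

28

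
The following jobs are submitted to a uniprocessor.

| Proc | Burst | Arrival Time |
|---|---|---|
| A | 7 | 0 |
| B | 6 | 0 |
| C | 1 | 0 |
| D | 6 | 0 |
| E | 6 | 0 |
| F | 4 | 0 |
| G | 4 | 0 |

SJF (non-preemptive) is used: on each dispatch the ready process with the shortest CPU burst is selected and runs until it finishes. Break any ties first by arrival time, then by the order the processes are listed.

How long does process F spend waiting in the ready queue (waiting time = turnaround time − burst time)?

Schedule: | C 0-1 | F 1-5 | G 5-9 | B 9-15 | D 15-21 | E 21-27 | A 27-34 |
Completion: A=34  B=15  C=1  D=21  E=27  F=5  G=9
Turnaround (C−A): A=34  B=15  C=1  D=21  E=27  F=5  G=9
Waiting(F) = turnaround − burst = 5 − 4 = 1

1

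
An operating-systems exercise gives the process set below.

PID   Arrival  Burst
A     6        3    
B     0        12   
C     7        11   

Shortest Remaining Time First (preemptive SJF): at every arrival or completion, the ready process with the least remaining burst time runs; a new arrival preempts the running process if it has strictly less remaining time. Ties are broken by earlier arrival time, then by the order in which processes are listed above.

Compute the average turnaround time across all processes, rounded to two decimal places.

12.33

Schedule: | B 0-6 | A 6-9 | B 9-15 | C 15-26 |
Completion: A=9  B=15  C=26
Turnaround (C−A): A=3  B=15  C=19
Turnaround times: A=3, B=15, C=19
Average turnaround = (3+15+19) / 3 = 37/3 = 12.33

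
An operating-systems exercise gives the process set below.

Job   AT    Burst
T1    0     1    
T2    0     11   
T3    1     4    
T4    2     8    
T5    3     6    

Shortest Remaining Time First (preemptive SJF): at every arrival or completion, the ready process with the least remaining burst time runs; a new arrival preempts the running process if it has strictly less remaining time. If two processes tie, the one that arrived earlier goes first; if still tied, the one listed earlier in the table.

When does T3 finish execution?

Timeline: | T1 0-1 | T3 1-5 | T5 5-11 | T4 11-19 | T2 19-30 |
Completion: T1=1  T2=30  T3=5  T4=19  T5=11

5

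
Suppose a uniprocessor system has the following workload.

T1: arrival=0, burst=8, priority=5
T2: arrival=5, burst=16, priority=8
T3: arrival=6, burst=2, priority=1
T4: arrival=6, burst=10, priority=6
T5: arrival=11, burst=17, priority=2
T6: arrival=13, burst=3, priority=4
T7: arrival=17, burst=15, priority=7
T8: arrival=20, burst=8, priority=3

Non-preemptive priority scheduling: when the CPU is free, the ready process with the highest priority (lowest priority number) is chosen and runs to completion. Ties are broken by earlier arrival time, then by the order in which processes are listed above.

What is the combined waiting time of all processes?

Schedule: | T1 0-8 | T3 8-10 | T4 10-20 | T5 20-37 | T8 37-45 | T6 45-48 | T7 48-63 | T2 63-79 |
Completion: T1=8  T2=79  T3=10  T4=20  T5=37  T6=48  T7=63  T8=45
Turnaround (C−A): T1=8  T2=74  T3=4  T4=14  T5=26  T6=35  T7=46  T8=25
Waiting = turnaround − burst: T1=0, T2=58, T3=2, T4=4, T5=9, T6=32, T7=31, T8=17
Total waiting = 0 + 58 + 2 + 4 + 9 + 32 + 31 + 17 = 153

153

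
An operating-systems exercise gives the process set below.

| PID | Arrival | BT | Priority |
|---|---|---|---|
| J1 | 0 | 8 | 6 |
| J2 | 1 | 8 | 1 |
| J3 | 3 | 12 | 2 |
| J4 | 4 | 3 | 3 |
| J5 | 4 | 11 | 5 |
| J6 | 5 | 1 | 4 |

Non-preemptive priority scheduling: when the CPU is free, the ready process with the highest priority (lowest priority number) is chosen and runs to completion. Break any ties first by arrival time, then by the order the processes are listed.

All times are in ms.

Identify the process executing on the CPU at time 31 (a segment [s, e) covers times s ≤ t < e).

J6

Timeline: | J1 0-8 | J2 8-16 | J3 16-28 | J4 28-31 | J6 31-32 | J5 32-43 |
Completion: J1=8  J2=16  J3=28  J4=31  J5=43  J6=32
Turnaround (C−A): J1=8  J2=15  J3=25  J4=27  J5=39  J6=27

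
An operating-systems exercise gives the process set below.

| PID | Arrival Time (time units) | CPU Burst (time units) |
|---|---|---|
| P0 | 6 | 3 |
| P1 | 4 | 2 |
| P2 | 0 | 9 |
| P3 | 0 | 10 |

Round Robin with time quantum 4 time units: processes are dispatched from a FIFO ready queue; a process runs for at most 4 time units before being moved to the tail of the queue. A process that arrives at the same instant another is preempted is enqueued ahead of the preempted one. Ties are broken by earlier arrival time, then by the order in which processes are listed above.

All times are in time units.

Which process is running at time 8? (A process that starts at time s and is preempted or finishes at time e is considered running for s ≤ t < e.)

P1

Gantt: | P2 0-4 | P3 4-8 | P1 8-10 | P2 10-14 | P0 14-17 | P3 17-21 | P2 21-22 | P3 22-24 |
Completion: P0=17  P1=10  P2=22  P3=24
Turnaround (C−A): P0=11  P1=6  P2=22  P3=24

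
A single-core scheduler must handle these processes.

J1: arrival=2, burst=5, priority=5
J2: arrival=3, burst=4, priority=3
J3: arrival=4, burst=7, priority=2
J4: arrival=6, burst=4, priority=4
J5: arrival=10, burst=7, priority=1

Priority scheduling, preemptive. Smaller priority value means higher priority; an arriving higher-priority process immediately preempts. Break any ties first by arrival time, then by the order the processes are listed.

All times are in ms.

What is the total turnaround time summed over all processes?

85

Timeline: | idle 0-2 | J1 2-3 | J2 3-4 | J3 4-10 | J5 10-17 | J3 17-18 | J2 18-21 | J4 21-25 | J1 25-29 |
Completion: J1=29  J2=21  J3=18  J4=25  J5=17
Turnaround = completion − arrival: J1=27, J2=18, J3=14, J4=19, J5=7
Total turnaround = 27 + 18 + 14 + 19 + 7 = 85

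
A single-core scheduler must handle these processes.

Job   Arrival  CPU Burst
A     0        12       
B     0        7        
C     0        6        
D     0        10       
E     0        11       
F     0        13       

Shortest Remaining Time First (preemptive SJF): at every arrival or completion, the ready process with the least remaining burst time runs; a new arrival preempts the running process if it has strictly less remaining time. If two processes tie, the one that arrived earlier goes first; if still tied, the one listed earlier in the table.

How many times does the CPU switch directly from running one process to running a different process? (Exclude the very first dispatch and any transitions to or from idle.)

Schedule: | C 0-6 | B 6-13 | D 13-23 | E 23-34 | A 34-46 | F 46-59 |
Completion: A=46  B=13  C=6  D=23  E=34  F=59

5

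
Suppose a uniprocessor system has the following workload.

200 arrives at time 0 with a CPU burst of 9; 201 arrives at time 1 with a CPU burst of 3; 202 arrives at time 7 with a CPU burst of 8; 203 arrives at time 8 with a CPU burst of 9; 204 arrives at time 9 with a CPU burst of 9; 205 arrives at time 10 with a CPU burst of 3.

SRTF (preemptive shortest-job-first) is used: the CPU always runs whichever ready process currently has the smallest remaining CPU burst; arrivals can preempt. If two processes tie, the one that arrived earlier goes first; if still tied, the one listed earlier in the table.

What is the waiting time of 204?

23

Schedule: | 200 0-1 | 201 1-4 | 200 4-12 | 205 12-15 | 202 15-23 | 203 23-32 | 204 32-41 |
Completion: 200=12  201=4  202=23  203=32  204=41  205=15
Waiting(204) = turnaround − burst = 32 − 9 = 23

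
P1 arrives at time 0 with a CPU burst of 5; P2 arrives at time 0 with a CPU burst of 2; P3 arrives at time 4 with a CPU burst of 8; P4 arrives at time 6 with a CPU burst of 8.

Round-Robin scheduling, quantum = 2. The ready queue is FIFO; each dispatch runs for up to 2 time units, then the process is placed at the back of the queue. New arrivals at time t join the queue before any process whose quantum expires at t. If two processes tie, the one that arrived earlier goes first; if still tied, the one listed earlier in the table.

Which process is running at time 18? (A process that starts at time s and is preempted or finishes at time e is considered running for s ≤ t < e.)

Gantt: | P1 0-2 | P2 2-4 | P1 4-6 | P3 6-8 | P4 8-10 | P1 10-11 | P3 11-13 | P4 13-15 | P3 15-17 | P4 17-19 | P3 19-21 | P4 21-23 |
Completion: P1=11  P2=4  P3=21  P4=23
Turnaround (C−A): P1=11  P2=4  P3=17  P4=17

P4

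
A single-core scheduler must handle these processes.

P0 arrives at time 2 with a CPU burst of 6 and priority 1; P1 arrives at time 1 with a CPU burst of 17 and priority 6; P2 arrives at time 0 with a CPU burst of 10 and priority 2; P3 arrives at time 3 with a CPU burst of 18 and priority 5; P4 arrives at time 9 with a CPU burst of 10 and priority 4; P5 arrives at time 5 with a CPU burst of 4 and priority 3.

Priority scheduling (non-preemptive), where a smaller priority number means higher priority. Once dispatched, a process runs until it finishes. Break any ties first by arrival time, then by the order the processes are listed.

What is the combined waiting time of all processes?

Schedule: | P2 0-10 | P0 10-16 | P5 16-20 | P4 20-30 | P3 30-48 | P1 48-65 |
Completion: P0=16  P1=65  P2=10  P3=48  P4=30  P5=20
Turnaround (C−A): P0=14  P1=64  P2=10  P3=45  P4=21  P5=15
Waiting = turnaround − burst: P0=8, P1=47, P2=0, P3=27, P4=11, P5=11
Total waiting = 8 + 47 + 0 + 27 + 11 + 11 = 104

104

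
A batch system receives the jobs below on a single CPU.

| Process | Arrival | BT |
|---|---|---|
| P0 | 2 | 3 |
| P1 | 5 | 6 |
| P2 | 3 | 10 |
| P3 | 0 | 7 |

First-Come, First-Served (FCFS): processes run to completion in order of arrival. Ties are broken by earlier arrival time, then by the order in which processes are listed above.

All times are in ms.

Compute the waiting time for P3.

0

Gantt: | P3 0-7 | P0 7-10 | P2 10-20 | P1 20-26 |
Completion: P0=10  P1=26  P2=20  P3=7
Waiting(P3) = turnaround − burst = 7 − 7 = 0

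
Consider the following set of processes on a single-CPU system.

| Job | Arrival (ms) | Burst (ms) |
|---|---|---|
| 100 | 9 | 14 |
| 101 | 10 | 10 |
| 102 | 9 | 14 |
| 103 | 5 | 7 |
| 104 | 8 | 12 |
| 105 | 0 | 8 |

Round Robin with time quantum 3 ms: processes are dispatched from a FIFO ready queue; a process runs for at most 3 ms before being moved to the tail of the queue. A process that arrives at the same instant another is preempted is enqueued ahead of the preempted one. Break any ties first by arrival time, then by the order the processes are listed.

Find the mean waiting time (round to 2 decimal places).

30.67

Timeline: | 105 0-6 | 103 6-9 | 105 9-11 | 104 11-14 | 100 14-17 | 102 17-20 | 103 20-23 | 101 23-26 | 104 26-29 | 100 29-32 | 102 32-35 | 103 35-36 | 101 36-39 | 104 39-42 | 100 42-45 | 102 45-48 | 101 48-51 | 104 51-54 | 100 54-57 | 102 57-60 | 101 60-61 | 100 61-63 | 102 63-65 |
Completion: 100=63  101=61  102=65  103=36  104=54  105=11
Turnaround (C−A): 100=54  101=51  102=56  103=31  104=46  105=11
Waiting times: 100=40, 101=41, 102=42, 103=24, 104=34, 105=3
Average waiting = (40+41+42+24+34+3) / 6 = 184/6 = 30.67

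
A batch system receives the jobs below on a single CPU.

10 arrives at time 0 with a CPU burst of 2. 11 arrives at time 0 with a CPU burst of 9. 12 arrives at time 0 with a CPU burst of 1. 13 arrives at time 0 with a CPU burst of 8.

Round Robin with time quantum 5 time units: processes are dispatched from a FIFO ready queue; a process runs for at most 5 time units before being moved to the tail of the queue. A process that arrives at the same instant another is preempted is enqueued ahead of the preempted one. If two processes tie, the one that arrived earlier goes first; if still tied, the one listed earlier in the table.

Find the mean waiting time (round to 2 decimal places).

Gantt: | 10 0-2 | 11 2-7 | 12 7-8 | 13 8-13 | 11 13-17 | 13 17-20 |
Completion: 10=2  11=17  12=8  13=20
Turnaround (C−A): 10=2  11=17  12=8  13=20
Waiting times: 10=0, 11=8, 12=7, 13=12
Average waiting = (0+8+7+12) / 4 = 27/4 = 6.75

6.75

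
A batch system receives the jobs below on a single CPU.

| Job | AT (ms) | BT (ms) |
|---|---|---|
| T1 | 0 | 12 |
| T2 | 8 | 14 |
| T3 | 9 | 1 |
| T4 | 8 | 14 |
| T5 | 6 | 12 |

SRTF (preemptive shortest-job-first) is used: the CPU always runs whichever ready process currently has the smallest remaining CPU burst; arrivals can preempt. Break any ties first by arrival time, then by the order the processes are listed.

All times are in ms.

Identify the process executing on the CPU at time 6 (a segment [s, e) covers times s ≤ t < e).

Gantt: | T1 0-9 | T3 9-10 | T1 10-13 | T5 13-25 | T2 25-39 | T4 39-53 |
Completion: T1=13  T2=39  T3=10  T4=53  T5=25
Turnaround (C−A): T1=13  T2=31  T3=1  T4=45  T5=19

T1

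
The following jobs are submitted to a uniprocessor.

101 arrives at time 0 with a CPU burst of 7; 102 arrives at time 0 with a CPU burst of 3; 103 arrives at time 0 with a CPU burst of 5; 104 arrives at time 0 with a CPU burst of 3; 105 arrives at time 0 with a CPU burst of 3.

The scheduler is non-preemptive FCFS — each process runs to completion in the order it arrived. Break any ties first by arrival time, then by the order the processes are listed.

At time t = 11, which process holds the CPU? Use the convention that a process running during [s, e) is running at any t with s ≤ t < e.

Gantt: | 101 0-7 | 102 7-10 | 103 10-15 | 104 15-18 | 105 18-21 |
Completion: 101=7  102=10  103=15  104=18  105=21

103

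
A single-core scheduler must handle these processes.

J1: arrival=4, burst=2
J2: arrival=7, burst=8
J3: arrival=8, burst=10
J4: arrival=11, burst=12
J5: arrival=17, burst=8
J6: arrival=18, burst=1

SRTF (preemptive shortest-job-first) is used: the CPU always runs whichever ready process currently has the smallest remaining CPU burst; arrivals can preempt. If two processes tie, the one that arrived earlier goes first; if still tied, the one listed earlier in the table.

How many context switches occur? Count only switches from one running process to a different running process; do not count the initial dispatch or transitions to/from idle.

Timeline: | idle 0-4 | J1 4-6 | idle 6-7 | J2 7-15 | J3 15-18 | J6 18-19 | J3 19-26 | J5 26-34 | J4 34-46 |
Completion: J1=6  J2=15  J3=26  J4=46  J5=34  J6=19
Turnaround (C−A): J1=2  J2=8  J3=18  J4=35  J5=17  J6=1

5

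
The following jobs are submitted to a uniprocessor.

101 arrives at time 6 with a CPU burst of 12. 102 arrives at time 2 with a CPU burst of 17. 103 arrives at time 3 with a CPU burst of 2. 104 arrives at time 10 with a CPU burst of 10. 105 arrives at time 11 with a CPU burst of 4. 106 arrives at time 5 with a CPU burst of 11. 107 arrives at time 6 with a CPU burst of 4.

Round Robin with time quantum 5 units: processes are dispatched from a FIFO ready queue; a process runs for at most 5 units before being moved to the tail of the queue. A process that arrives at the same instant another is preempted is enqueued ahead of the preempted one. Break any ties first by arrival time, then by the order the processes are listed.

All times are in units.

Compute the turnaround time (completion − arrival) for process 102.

60

Schedule: | idle 0-2 | 102 2-7 | 103 7-9 | 106 9-14 | 101 14-19 | 107 19-23 | 102 23-28 | 104 28-33 | 105 33-37 | 106 37-42 | 101 42-47 | 102 47-52 | 104 52-57 | 106 57-58 | 101 58-60 | 102 60-62 |
Completion: 101=60  102=62  103=9  104=57  105=37  106=58  107=23
Turnaround(102) = completion − arrival = 62 − 2 = 60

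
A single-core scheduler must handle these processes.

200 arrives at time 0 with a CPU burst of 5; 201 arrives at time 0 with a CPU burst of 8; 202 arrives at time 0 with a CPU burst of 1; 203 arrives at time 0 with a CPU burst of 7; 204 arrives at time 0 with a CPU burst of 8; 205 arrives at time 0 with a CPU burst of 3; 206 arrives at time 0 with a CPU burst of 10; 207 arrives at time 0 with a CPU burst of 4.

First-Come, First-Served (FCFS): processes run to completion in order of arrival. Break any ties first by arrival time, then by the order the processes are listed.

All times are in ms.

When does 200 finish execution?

5

Timeline: | 200 0-5 | 201 5-13 | 202 13-14 | 203 14-21 | 204 21-29 | 205 29-32 | 206 32-42 | 207 42-46 |
Completion: 200=5  201=13  202=14  203=21  204=29  205=32  206=42  207=46
Turnaround (C−A): 200=5  201=13  202=14  203=21  204=29  205=32  206=42  207=46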